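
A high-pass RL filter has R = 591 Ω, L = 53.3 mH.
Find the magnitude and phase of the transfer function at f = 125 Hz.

Step 1 — Angular frequency: ω = 2π·125 = 785.4 rad/s.
Step 2 — Transfer function: H(jω) = jωL/(R + jωL).
Step 3 — Numerator jωL = j·41.86; denominator R + jωL = 591 + j41.86.
Step 4 — H = 0.004992 + j0.07048.
Step 5 — Magnitude: |H| = 0.07065 (-23.0 dB); phase: φ = 85.9°.

|H| = 0.07065 (-23.0 dB), φ = 85.9°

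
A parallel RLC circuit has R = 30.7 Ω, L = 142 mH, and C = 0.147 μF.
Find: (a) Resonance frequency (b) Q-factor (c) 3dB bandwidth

Step 1 — Resonance: ω₀ = 1/√(LC) = 1/√(0.142·1.47e-07) = 6921 rad/s.
Step 2 — f₀ = ω₀/(2π) = 1102 Hz.
Step 3 — Parallel Q: Q = R/(ω₀L) = 30.7/(6921·0.142) = 0.03124.
Step 4 — Bandwidth: Δω = ω₀/Q = 2.216e+05 rad/s; BW = Δω/(2π) = 3.527e+04 Hz.

(a) f₀ = 1102 Hz  (b) Q = 0.03124  (c) BW = 3.527e+04 Hz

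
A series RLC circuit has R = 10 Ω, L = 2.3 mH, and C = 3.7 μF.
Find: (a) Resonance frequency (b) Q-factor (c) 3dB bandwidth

Step 1 — Resonance: ω₀ = 1/√(LC) = 1/√(0.0023·3.7e-06) = 1.084e+04 rad/s.
Step 2 — f₀ = ω₀/(2π) = 1725 Hz.
Step 3 — Series Q: Q = ω₀L/R = 1.084e+04·0.0023/10 = 2.493.
Step 4 — Bandwidth: Δω = ω₀/Q = 4348 rad/s; BW = Δω/(2π) = 692 Hz.

(a) f₀ = 1725 Hz  (b) Q = 2.493  (c) BW = 692 Hz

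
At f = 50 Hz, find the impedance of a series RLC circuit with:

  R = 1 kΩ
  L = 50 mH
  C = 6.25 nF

Step 1 — Angular frequency: ω = 2π·f = 2π·50 = 314.2 rad/s.
Step 2 — Component impedances:
  R: Z = R = 1000 Ω
  L: Z = jωL = j·314.2·0.05 = 0 + j15.71 Ω
  C: Z = 1/(jωC) = -j/(ω·C) = 0 - j5.093e+05 Ω
Step 3 — Series combination: Z_total = R + L + C = 1000 - j5.093e+05 Ω = 5.093e+05∠-89.9° Ω.

Z = 1000 - j5.093e+05 Ω = 5.093e+05∠-89.9° Ω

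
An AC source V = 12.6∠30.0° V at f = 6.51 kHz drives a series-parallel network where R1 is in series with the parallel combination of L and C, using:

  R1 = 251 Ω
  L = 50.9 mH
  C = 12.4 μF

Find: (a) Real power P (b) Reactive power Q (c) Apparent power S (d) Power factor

Step 1 — Angular frequency: ω = 2π·f = 2π·6510 = 4.09e+04 rad/s.
Step 2 — Component impedances:
  R1: Z = R = 251 Ω
  L: Z = jωL = j·4.09e+04·0.0509 = 0 + j2082 Ω
  C: Z = 1/(jωC) = -j/(ω·C) = 0 - j1.972 Ω
Step 3 — Parallel branch: L || C = 1/(1/L + 1/C) = 0 - j1.973 Ω.
Step 4 — Series with R1: Z_total = R1 + (L || C) = 251 - j1.973 Ω = 251∠-0.5° Ω.
Step 5 — Source phasor: V = 12.6∠30.0° V = 10.91 + j6.3 V.
Step 6 — Current: I = V / Z = 0.04327 + j0.02544 A = 0.0502∠30.5° A.
Step 7 — Complex power: S = V·I* = 0.6325 - j0.004973 VA.
Step 8 — Real power: P = Re(S) = 0.6325 W.
Step 9 — Reactive power: Q = Im(S) = -0.004973 VAR.
Step 10 — Apparent power: |S| = 0.6325 VA.
Step 11 — Power factor: PF = P/|S| = 1 (leading).

(a) P = 0.6325 W  (b) Q = -0.004973 VAR  (c) S = 0.6325 VA  (d) PF = 1 (leading)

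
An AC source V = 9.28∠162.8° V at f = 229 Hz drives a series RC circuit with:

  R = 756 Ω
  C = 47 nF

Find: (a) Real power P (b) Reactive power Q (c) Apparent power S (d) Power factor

Step 1 — Angular frequency: ω = 2π·f = 2π·229 = 1439 rad/s.
Step 2 — Component impedances:
  R: Z = R = 756 Ω
  C: Z = 1/(jωC) = -j/(ω·C) = 0 - j1.479e+04 Ω
Step 3 — Series combination: Z_total = R + C = 756 - j1.479e+04 Ω = 1.481e+04∠-87.1° Ω.
Step 4 — Source phasor: V = 9.28∠162.8° V = -8.865 + j2.744 V.
Step 5 — Current: I = V / Z = -0.0002157 - j0.0005885 A = 0.0006268∠-110.1° A.
Step 6 — Complex power: S = V·I* = 0.000297 - j0.005809 VA.
Step 7 — Real power: P = Re(S) = 0.000297 W.
Step 8 — Reactive power: Q = Im(S) = -0.005809 VAR.
Step 9 — Apparent power: |S| = 0.005816 VA.
Step 10 — Power factor: PF = P/|S| = 0.05106 (leading).

(a) P = 0.000297 W  (b) Q = -0.005809 VAR  (c) S = 0.005816 VA  (d) PF = 0.05106 (leading)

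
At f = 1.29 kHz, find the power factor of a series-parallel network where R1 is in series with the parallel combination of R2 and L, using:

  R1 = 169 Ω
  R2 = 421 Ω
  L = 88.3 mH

Step 1 — Angular frequency: ω = 2π·f = 2π·1290 = 8105 rad/s.
Step 2 — Component impedances:
  R1: Z = R = 169 Ω
  R2: Z = R = 421 Ω
  L: Z = jωL = j·8105·0.0883 = 0 + j715.7 Ω
Step 3 — Parallel branch: R2 || L = 1/(1/R2 + 1/L) = 312.8 + j184 Ω.
Step 4 — Series with R1: Z_total = R1 + (R2 || L) = 481.8 + j184 Ω = 515.7∠20.9° Ω.
Step 5 — Power factor: PF = cos(φ) = Re(Z)/|Z| = 481.77/515.71 = 0.9342.
Step 6 — Type: Im(Z) = 184 ⇒ lagging (phase φ = 20.9°).

PF = 0.9342 (lagging, φ = 20.9°)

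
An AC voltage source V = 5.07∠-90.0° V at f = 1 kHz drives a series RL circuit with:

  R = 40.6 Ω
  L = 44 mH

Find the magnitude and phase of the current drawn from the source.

Step 1 — Angular frequency: ω = 2π·f = 2π·1000 = 6283 rad/s.
Step 2 — Component impedances:
  R: Z = R = 40.6 Ω
  L: Z = jωL = j·6283·0.044 = 0 + j276.5 Ω
Step 3 — Series combination: Z_total = R + L = 40.6 + j276.5 Ω = 279.4∠81.6° Ω.
Step 4 — Source phasor: V = 5.07∠-90.0° V = 0 - j5.07 V.
Step 5 — Ohm's law: I = V / Z_total = (0 - j5.07) / (40.6 + j276.5) = -0.01795 - j0.002636 A.
Step 6 — Convert to polar: |I| = 0.01814 A, ∠I = -171.6°.

I = 0.01814∠-171.6° A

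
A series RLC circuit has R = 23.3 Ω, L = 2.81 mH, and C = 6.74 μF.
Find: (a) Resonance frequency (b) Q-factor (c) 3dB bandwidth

Step 1 — Resonance condition Im(Z)=0 gives ω₀ = 1/√(LC).
Step 2 — ω₀ = 1/√(0.00281·6.74e-06) = 7266 rad/s.
Step 3 — f₀ = ω₀/(2π) = 1156 Hz.
Step 4 — Series Q: Q = ω₀L/R = 7266·0.00281/23.3 = 0.8763.
Step 5 — 3dB bandwidth: Δω = ω₀/Q = 8292 rad/s; BW = Δω/(2π) = 1320 Hz.

(a) f₀ = 1156 Hz  (b) Q = 0.8763  (c) BW = 1320 Hz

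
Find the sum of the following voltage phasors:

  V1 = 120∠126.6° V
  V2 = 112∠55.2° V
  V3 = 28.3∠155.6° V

Step 1 — Convert each phasor to rectangular form:
  V1 = 120·(cos(126.6°) + j·sin(126.6°)) = -71.55 + j96.34 V
  V2 = 112·(cos(55.2°) + j·sin(55.2°)) = 63.92 + j91.97 V
  V3 = 28.3·(cos(155.6°) + j·sin(155.6°)) = -25.77 + j11.69 V
Step 2 — Sum components: V_total = -33.4 + j200 V.
Step 3 — Convert to polar: |V_total| = 202.8 V, ∠V_total = 99.5°.

V_total = 202.8∠99.5° V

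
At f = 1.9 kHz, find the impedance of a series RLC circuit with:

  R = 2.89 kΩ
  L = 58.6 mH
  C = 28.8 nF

Step 1 — Angular frequency: ω = 2π·f = 2π·1900 = 1.194e+04 rad/s.
Step 2 — Component impedances:
  R: Z = R = 2890 Ω
  L: Z = jωL = j·1.194e+04·0.0586 = 0 + j699.6 Ω
  C: Z = 1/(jωC) = -j/(ω·C) = 0 - j2909 Ω
Step 3 — Series combination: Z_total = R + L + C = 2890 - j2209 Ω = 3638∠-37.4° Ω.

Z = 2890 - j2209 Ω = 3638∠-37.4° Ω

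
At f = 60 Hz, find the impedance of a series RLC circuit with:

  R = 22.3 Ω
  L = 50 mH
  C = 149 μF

Step 1 — Angular frequency: ω = 2π·f = 2π·60 = 377 rad/s.
Step 2 — Component impedances:
  R: Z = R = 22.3 Ω
  L: Z = jωL = j·377·0.05 = 0 + j18.85 Ω
  C: Z = 1/(jωC) = -j/(ω·C) = 0 - j17.8 Ω
Step 3 — Series combination: Z_total = R + L + C = 22.3 + j1.047 Ω = 22.32∠2.7° Ω.

Z = 22.3 + j1.047 Ω = 22.32∠2.7° Ω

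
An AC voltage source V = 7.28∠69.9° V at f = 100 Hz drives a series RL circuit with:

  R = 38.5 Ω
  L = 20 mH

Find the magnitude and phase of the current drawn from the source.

Step 1 — Angular frequency: ω = 2π·f = 2π·100 = 628.3 rad/s.
Step 2 — Component impedances:
  R: Z = R = 38.5 Ω
  L: Z = jωL = j·628.3·0.02 = 0 + j12.57 Ω
Step 3 — Series combination: Z_total = R + L = 38.5 + j12.57 Ω = 40.5∠18.1° Ω.
Step 4 — Source phasor: V = 7.28∠69.9° V = 2.502 + j6.837 V.
Step 5 — Ohm's law: I = V / Z_total = (2.502 + j6.837) / (38.5 + j12.57) = 0.1111 + j0.1413 A.
Step 6 — Convert to polar: |I| = 0.1798 A, ∠I = 51.8°.

I = 0.1798∠51.8° A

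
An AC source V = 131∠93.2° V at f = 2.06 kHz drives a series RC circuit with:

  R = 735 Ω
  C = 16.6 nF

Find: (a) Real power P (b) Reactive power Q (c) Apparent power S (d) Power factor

Step 1 — Angular frequency: ω = 2π·f = 2π·2060 = 1.294e+04 rad/s.
Step 2 — Component impedances:
  R: Z = R = 735 Ω
  C: Z = 1/(jωC) = -j/(ω·C) = 0 - j4654 Ω
Step 3 — Series combination: Z_total = R + C = 735 - j4654 Ω = 4712∠-81.0° Ω.
Step 4 — Source phasor: V = 131∠93.2° V = -7.313 + j130.8 V.
Step 5 — Current: I = V / Z = -0.02766 + j0.002797 A = 0.0278∠174.2° A.
Step 6 — Complex power: S = V·I* = 0.5681 - j3.597 VA.
Step 7 — Real power: P = Re(S) = 0.5681 W.
Step 8 — Reactive power: Q = Im(S) = -3.597 VAR.
Step 9 — Apparent power: |S| = 3.642 VA.
Step 10 — Power factor: PF = P/|S| = 0.156 (leading).

(a) P = 0.5681 W  (b) Q = -3.597 VAR  (c) S = 3.642 VA  (d) PF = 0.156 (leading)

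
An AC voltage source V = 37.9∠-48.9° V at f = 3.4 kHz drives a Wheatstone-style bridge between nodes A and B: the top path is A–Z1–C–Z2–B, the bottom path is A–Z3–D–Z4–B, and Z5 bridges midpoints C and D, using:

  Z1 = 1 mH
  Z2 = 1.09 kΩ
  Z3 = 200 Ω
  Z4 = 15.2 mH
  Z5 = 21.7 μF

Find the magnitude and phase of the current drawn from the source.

Step 1 — Angular frequency: ω = 2π·f = 2π·3400 = 2.136e+04 rad/s.
Step 2 — Component impedances:
  Z1: Z = jωL = j·2.136e+04·0.001 = 0 + j21.36 Ω
  Z2: Z = R = 1090 Ω
  Z3: Z = R = 200 Ω
  Z4: Z = jωL = j·2.136e+04·0.0152 = 0 + j324.7 Ω
  Z5: Z = 1/(jωC) = -j/(ω·C) = 0 - j2.157 Ω
Step 3 — Bridge requires nodal analysis (the Z5 bridge couples midpoints C and D, so the two paths cannot be reduced to a simple series/parallel combination). Setting node B to ground and injecting 1 A at node A, the 3-node admittance system at A, C, D solves to V_A = Z_AB = 89.64 + j317.9 Ω = 330.3∠74.3° Ω.
Step 4 — Source phasor: V = 37.9∠-48.9° V = 24.91 - j28.56 V.
Step 5 — Ohm's law: I = V / Z_total = (24.91 - j28.56) / (89.64 + j317.9) = -0.06275 - j0.09607 A.
Step 6 — Convert to polar: |I| = 0.1148 A, ∠I = -123.2°.

I = 0.1148∠-123.2° A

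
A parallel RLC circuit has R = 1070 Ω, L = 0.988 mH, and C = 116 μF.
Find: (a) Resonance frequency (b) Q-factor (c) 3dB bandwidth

Step 1 — Resonance: ω₀ = 1/√(LC) = 1/√(0.000988·0.000116) = 2954 rad/s.
Step 2 — f₀ = ω₀/(2π) = 470.1 Hz.
Step 3 — Parallel Q: Q = R/(ω₀L) = 1070/(2954·0.000988) = 366.6.
Step 4 — Bandwidth: Δω = ω₀/Q = 8.057 rad/s; BW = Δω/(2π) = 1.282 Hz.

(a) f₀ = 470.1 Hz  (b) Q = 366.6  (c) BW = 1.282 Hz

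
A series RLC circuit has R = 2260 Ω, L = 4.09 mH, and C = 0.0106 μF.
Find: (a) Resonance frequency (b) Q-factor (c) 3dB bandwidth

Step 1 — Resonance: ω₀ = 1/√(LC) = 1/√(0.00409·1.06e-08) = 1.519e+05 rad/s.
Step 2 — f₀ = ω₀/(2π) = 2.417e+04 Hz.
Step 3 — Series Q: Q = ω₀L/R = 1.519e+05·0.00409/2260 = 0.2749.
Step 4 — Bandwidth: Δω = ω₀/Q = 5.526e+05 rad/s; BW = Δω/(2π) = 8.794e+04 Hz.

(a) f₀ = 2.417e+04 Hz  (b) Q = 0.2749  (c) BW = 8.794e+04 Hz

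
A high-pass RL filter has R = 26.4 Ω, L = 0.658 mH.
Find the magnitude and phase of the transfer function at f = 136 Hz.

Step 1 — Angular frequency: ω = 2π·136 = 854.5 rad/s.
Step 2 — Transfer function: H(jω) = jωL/(R + jωL).
Step 3 — Numerator jωL = j·0.5623; denominator R + jωL = 26.4 + j0.5623.
Step 4 — H = 0.0004534 + j0.02129.
Step 5 — Magnitude: |H| = 0.02129 (-33.4 dB); phase: φ = 88.8°.

|H| = 0.02129 (-33.4 dB), φ = 88.8°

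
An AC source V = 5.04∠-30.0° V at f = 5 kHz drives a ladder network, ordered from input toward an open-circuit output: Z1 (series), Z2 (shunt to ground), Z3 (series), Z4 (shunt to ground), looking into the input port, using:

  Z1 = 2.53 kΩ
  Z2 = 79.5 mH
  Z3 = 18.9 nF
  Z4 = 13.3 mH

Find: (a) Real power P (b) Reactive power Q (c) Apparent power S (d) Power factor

Step 1 — Angular frequency: ω = 2π·f = 2π·5000 = 3.142e+04 rad/s.
Step 2 — Component impedances:
  Z1: Z = R = 2530 Ω
  Z2: Z = jωL = j·3.142e+04·0.0795 = 0 + j2498 Ω
  Z3: Z = 1/(jωC) = -j/(ω·C) = 0 - j1684 Ω
  Z4: Z = jωL = j·3.142e+04·0.0133 = 0 + j417.8 Ω
Step 3 — Ladder network (open output): work backward from the far end, alternating series and parallel combinations. Z_in = 2530 - j2569 Ω = 3606∠-45.4° Ω.
Step 4 — Source phasor: V = 5.04∠-30.0° V = 4.365 - j2.52 V.
Step 5 — Current: I = V / Z = 0.001347 + j0.0003721 A = 0.001398∠15.4° A.
Step 6 — Complex power: S = V·I* = 0.004944 - j0.005019 VA.
Step 7 — Real power: P = Re(S) = 0.004944 W.
Step 8 — Reactive power: Q = Im(S) = -0.005019 VAR.
Step 9 — Apparent power: |S| = 0.007045 VA.
Step 10 — Power factor: PF = P/|S| = 0.7017 (leading).

(a) P = 0.004944 W  (b) Q = -0.005019 VAR  (c) S = 0.007045 VA  (d) PF = 0.7017 (leading)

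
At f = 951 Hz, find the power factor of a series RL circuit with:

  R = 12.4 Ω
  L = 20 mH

Step 1 — Angular frequency: ω = 2π·f = 2π·951 = 5975 rad/s.
Step 2 — Component impedances:
  R: Z = R = 12.4 Ω
  L: Z = jωL = j·5975·0.02 = 0 + j119.5 Ω
Step 3 — Series combination: Z_total = R + L = 12.4 + j119.5 Ω = 120.1∠84.1° Ω.
Step 4 — Power factor: PF = cos(φ) = Re(Z)/|Z| = 12.4/120.1 = 0.1032.
Step 5 — Type: Im(Z) = 119.5 ⇒ lagging (phase φ = 84.1°).

PF = 0.1032 (lagging, φ = 84.1°)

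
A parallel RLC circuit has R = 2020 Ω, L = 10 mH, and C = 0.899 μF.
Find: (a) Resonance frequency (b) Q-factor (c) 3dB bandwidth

Step 1 — Resonance: ω₀ = 1/√(LC) = 1/√(0.01·8.99e-07) = 1.055e+04 rad/s.
Step 2 — f₀ = ω₀/(2π) = 1679 Hz.
Step 3 — Parallel Q: Q = R/(ω₀L) = 2020/(1.055e+04·0.01) = 19.15.
Step 4 — Bandwidth: Δω = ω₀/Q = 550.7 rad/s; BW = Δω/(2π) = 87.64 Hz.

(a) f₀ = 1679 Hz  (b) Q = 19.15  (c) BW = 87.64 Hz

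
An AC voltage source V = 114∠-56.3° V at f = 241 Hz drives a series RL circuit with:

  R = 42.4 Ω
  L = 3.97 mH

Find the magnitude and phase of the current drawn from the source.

Step 1 — Angular frequency: ω = 2π·f = 2π·241 = 1514 rad/s.
Step 2 — Component impedances:
  R: Z = R = 42.4 Ω
  L: Z = jωL = j·1514·0.00397 = 0 + j6.012 Ω
Step 3 — Series combination: Z_total = R + L = 42.4 + j6.012 Ω = 42.82∠8.1° Ω.
Step 4 — Source phasor: V = 114∠-56.3° V = 63.25 - j94.84 V.
Step 5 — Ohm's law: I = V / Z_total = (63.25 - j94.84) / (42.4 + j6.012) = 1.152 - j2.4 A.
Step 6 — Convert to polar: |I| = 2.662 A, ∠I = -64.4°.

I = 2.662∠-64.4° A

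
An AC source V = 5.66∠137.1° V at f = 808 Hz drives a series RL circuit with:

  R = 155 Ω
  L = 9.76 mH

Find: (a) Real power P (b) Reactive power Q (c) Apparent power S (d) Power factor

Step 1 — Angular frequency: ω = 2π·f = 2π·808 = 5077 rad/s.
Step 2 — Component impedances:
  R: Z = R = 155 Ω
  L: Z = jωL = j·5077·0.00976 = 0 + j49.55 Ω
Step 3 — Series combination: Z_total = R + L = 155 + j49.55 Ω = 162.7∠17.7° Ω.
Step 4 — Source phasor: V = 5.66∠137.1° V = -4.146 + j3.853 V.
Step 5 — Current: I = V / Z = -0.01706 + j0.03031 A = 0.03478∠119.4° A.
Step 6 — Complex power: S = V·I* = 0.1875 + j0.05995 VA.
Step 7 — Real power: P = Re(S) = 0.1875 W.
Step 8 — Reactive power: Q = Im(S) = 0.05995 VAR.
Step 9 — Apparent power: |S| = 0.1969 VA.
Step 10 — Power factor: PF = P/|S| = 0.9525 (lagging).

(a) P = 0.1875 W  (b) Q = 0.05995 VAR  (c) S = 0.1969 VA  (d) PF = 0.9525 (lagging)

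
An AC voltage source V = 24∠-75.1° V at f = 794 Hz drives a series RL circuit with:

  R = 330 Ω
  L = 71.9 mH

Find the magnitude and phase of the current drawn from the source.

Step 1 — Angular frequency: ω = 2π·f = 2π·794 = 4989 rad/s.
Step 2 — Component impedances:
  R: Z = R = 330 Ω
  L: Z = jωL = j·4989·0.0719 = 0 + j358.7 Ω
Step 3 — Series combination: Z_total = R + L = 330 + j358.7 Ω = 487.4∠47.4° Ω.
Step 4 — Source phasor: V = 24∠-75.1° V = 6.171 - j23.19 V.
Step 5 — Ohm's law: I = V / Z_total = (6.171 - j23.19) / (330 + j358.7) = -0.02645 - j0.04154 A.
Step 6 — Convert to polar: |I| = 0.04924 A, ∠I = -122.5°.

I = 0.04924∠-122.5° A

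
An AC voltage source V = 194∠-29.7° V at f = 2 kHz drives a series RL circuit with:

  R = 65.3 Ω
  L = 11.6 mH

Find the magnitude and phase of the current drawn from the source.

Step 1 — Angular frequency: ω = 2π·f = 2π·2000 = 1.257e+04 rad/s.
Step 2 — Component impedances:
  R: Z = R = 65.3 Ω
  L: Z = jωL = j·1.257e+04·0.0116 = 0 + j145.8 Ω
Step 3 — Series combination: Z_total = R + L = 65.3 + j145.8 Ω = 159.7∠65.9° Ω.
Step 4 — Source phasor: V = 194∠-29.7° V = 168.5 - j96.12 V.
Step 5 — Ohm's law: I = V / Z_total = (168.5 - j96.12) / (65.3 + j145.8) = -0.1179 - j1.209 A.
Step 6 — Convert to polar: |I| = 1.215 A, ∠I = -95.6°.

I = 1.215∠-95.6° A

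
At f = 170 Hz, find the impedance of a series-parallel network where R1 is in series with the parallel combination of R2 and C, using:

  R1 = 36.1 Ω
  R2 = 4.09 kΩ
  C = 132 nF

Step 1 — Angular frequency: ω = 2π·f = 2π·170 = 1068 rad/s.
Step 2 — Component impedances:
  R1: Z = R = 36.1 Ω
  R2: Z = R = 4090 Ω
  C: Z = 1/(jωC) = -j/(ω·C) = 0 - j7092 Ω
Step 3 — Parallel branch: R2 || C = 1/(1/R2 + 1/C) = 3069 - j1770 Ω.
Step 4 — Series with R1: Z_total = R1 + (R2 || C) = 3105 - j1770 Ω = 3574∠-29.7° Ω.

Z = 3105 - j1770 Ω = 3574∠-29.7° Ω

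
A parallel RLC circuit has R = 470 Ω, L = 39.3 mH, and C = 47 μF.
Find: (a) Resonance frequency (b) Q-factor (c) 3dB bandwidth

Step 1 — Resonance: ω₀ = 1/√(LC) = 1/√(0.0393·4.7e-05) = 735.8 rad/s.
Step 2 — f₀ = ω₀/(2π) = 117.1 Hz.
Step 3 — Parallel Q: Q = R/(ω₀L) = 470/(735.8·0.0393) = 16.25.
Step 4 — Bandwidth: Δω = ω₀/Q = 45.27 rad/s; BW = Δω/(2π) = 7.205 Hz.

(a) f₀ = 117.1 Hz  (b) Q = 16.25  (c) BW = 7.205 Hz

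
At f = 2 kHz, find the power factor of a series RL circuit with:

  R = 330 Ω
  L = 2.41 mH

Step 1 — Angular frequency: ω = 2π·f = 2π·2000 = 1.257e+04 rad/s.
Step 2 — Component impedances:
  R: Z = R = 330 Ω
  L: Z = jωL = j·1.257e+04·0.00241 = 0 + j30.28 Ω
Step 3 — Series combination: Z_total = R + L = 330 + j30.28 Ω = 331.4∠5.2° Ω.
Step 4 — Power factor: PF = cos(φ) = Re(Z)/|Z| = 330/331.4 = 0.9958.
Step 5 — Type: Im(Z) = 30.28 ⇒ lagging (phase φ = 5.2°).

PF = 0.9958 (lagging, φ = 5.2°)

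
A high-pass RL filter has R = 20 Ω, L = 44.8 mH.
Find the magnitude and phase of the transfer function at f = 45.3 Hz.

Step 1 — Angular frequency: ω = 2π·45.3 = 284.6 rad/s.
Step 2 — Transfer function: H(jω) = jωL/(R + jωL).
Step 3 — Numerator jωL = j·12.75; denominator R + jωL = 20 + j12.75.
Step 4 — H = 0.289 + j0.4533.
Step 5 — Magnitude: |H| = 0.5376 (-5.4 dB); phase: φ = 57.5°.

|H| = 0.5376 (-5.4 dB), φ = 57.5°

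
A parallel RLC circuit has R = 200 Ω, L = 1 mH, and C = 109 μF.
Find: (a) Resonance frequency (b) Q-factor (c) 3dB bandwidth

Step 1 — Resonance: ω₀ = 1/√(LC) = 1/√(0.001·0.000109) = 3029 rad/s.
Step 2 — f₀ = ω₀/(2π) = 482.1 Hz.
Step 3 — Parallel Q: Q = R/(ω₀L) = 200/(3029·0.001) = 66.03.
Step 4 — Bandwidth: Δω = ω₀/Q = 45.87 rad/s; BW = Δω/(2π) = 7.301 Hz.

(a) f₀ = 482.1 Hz  (b) Q = 66.03  (c) BW = 7.301 Hz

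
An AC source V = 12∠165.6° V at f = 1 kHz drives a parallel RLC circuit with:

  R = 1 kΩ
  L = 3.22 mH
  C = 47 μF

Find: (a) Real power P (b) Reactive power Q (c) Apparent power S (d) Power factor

Step 1 — Angular frequency: ω = 2π·f = 2π·1000 = 6283 rad/s.
Step 2 — Component impedances:
  R: Z = R = 1000 Ω
  L: Z = jωL = j·6283·0.00322 = 0 + j20.23 Ω
  C: Z = 1/(jωC) = -j/(ω·C) = 0 - j3.386 Ω
Step 3 — Parallel combination: 1/Z_total = 1/R + 1/L + 1/C; Z_total = 0.01654 - j4.067 Ω = 4.067∠-89.8° Ω.
Step 4 — Source phasor: V = 12∠165.6° V = -11.62 + j2.984 V.
Step 5 — Current: I = V / Z = -0.7454 - j2.855 A = 2.951∠-104.6° A.
Step 6 — Complex power: S = V·I* = 0.144 - j35.41 VA.
Step 7 — Real power: P = Re(S) = 0.144 W.
Step 8 — Reactive power: Q = Im(S) = -35.41 VAR.
Step 9 — Apparent power: |S| = 35.41 VA.
Step 10 — Power factor: PF = P/|S| = 0.004067 (leading).

(a) P = 0.144 W  (b) Q = -35.41 VAR  (c) S = 35.41 VA  (d) PF = 0.004067 (leading)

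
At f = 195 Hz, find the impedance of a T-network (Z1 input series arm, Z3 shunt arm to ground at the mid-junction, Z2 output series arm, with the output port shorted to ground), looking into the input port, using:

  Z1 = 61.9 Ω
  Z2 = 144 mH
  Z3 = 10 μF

Step 1 — Angular frequency: ω = 2π·f = 2π·195 = 1225 rad/s.
Step 2 — Component impedances:
  Z1: Z = R = 61.9 Ω
  Z2: Z = jωL = j·1225·0.144 = 0 + j176.4 Ω
  Z3: Z = 1/(jωC) = -j/(ω·C) = 0 - j81.62 Ω
Step 3 — With the output port shorted to ground, the output series arm Z2 runs from the junction to ground; the shunt arm Z3 also runs from the junction to ground. They appear in parallel: Z3 || Z2 = 0 - j151.9 Ω.
Step 4 — Series with input arm Z1: Z_in = Z1 + (Z3 || Z2) = 61.9 - j151.9 Ω = 164∠-67.8° Ω.

Z = 61.9 - j151.9 Ω = 164∠-67.8° Ω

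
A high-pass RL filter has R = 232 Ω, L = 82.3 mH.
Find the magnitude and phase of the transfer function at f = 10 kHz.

Step 1 — Angular frequency: ω = 2π·1e+04 = 6.283e+04 rad/s.
Step 2 — Transfer function: H(jω) = jωL/(R + jωL).
Step 3 — Numerator jωL = j·5171; denominator R + jωL = 232 + j5171.
Step 4 — H = 0.998 + j0.04477.
Step 5 — Magnitude: |H| = 0.999 (-0.0 dB); phase: φ = 2.6°.

|H| = 0.999 (-0.0 dB), φ = 2.6°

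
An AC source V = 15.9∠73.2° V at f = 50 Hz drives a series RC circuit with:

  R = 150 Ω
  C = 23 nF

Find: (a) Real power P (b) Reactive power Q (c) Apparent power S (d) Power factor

Step 1 — Angular frequency: ω = 2π·f = 2π·50 = 314.2 rad/s.
Step 2 — Component impedances:
  R: Z = R = 150 Ω
  C: Z = 1/(jωC) = -j/(ω·C) = 0 - j1.384e+05 Ω
Step 3 — Series combination: Z_total = R + C = 150 - j1.384e+05 Ω = 1.384e+05∠-89.9° Ω.
Step 4 — Source phasor: V = 15.9∠73.2° V = 4.596 + j15.22 V.
Step 5 — Current: I = V / Z = -0.0001099 + j3.333e-05 A = 0.0001149∠163.1° A.
Step 6 — Complex power: S = V·I* = 1.98e-06 - j0.001827 VA.
Step 7 — Real power: P = Re(S) = 1.98e-06 W.
Step 8 — Reactive power: Q = Im(S) = -0.001827 VAR.
Step 9 — Apparent power: |S| = 0.001827 VA.
Step 10 — Power factor: PF = P/|S| = 0.001084 (leading).

(a) P = 1.98e-06 W  (b) Q = -0.001827 VAR  (c) S = 0.001827 VA  (d) PF = 0.001084 (leading)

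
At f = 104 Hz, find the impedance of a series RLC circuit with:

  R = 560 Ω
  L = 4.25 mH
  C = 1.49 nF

Step 1 — Angular frequency: ω = 2π·f = 2π·104 = 653.5 rad/s.
Step 2 — Component impedances:
  R: Z = R = 560 Ω
  L: Z = jωL = j·653.5·0.00425 = 0 + j2.777 Ω
  C: Z = 1/(jωC) = -j/(ω·C) = 0 - j1.027e+06 Ω
Step 3 — Series combination: Z_total = R + L + C = 560 - j1.027e+06 Ω = 1.027e+06∠-90.0° Ω.

Z = 560 - j1.027e+06 Ω = 1.027e+06∠-90.0° Ω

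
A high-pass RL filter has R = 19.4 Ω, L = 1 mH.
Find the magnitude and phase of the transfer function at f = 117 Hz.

Step 1 — Angular frequency: ω = 2π·117 = 735.1 rad/s.
Step 2 — Transfer function: H(jω) = jωL/(R + jωL).
Step 3 — Numerator jωL = j·0.7351; denominator R + jωL = 19.4 + j0.7351.
Step 4 — H = 0.001434 + j0.03784.
Step 5 — Magnitude: |H| = 0.03787 (-28.4 dB); phase: φ = 87.8°.

|H| = 0.03787 (-28.4 dB), φ = 87.8°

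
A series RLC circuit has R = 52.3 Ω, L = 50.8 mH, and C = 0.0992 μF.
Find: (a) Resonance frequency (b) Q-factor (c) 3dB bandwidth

Step 1 — Resonance condition Im(Z)=0 gives ω₀ = 1/√(LC).
Step 2 — ω₀ = 1/√(0.0508·9.92e-08) = 1.409e+04 rad/s.
Step 3 — f₀ = ω₀/(2π) = 2242 Hz.
Step 4 — Series Q: Q = ω₀L/R = 1.409e+04·0.0508/52.3 = 13.68.
Step 5 — 3dB bandwidth: Δω = ω₀/Q = 1030 rad/s; BW = Δω/(2π) = 163.9 Hz.

(a) f₀ = 2242 Hz  (b) Q = 13.68  (c) BW = 163.9 Hz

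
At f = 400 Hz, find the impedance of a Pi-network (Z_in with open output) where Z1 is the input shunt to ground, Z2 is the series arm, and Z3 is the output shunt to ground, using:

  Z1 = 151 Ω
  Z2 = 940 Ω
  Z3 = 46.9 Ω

Step 1 — Angular frequency: ω = 2π·f = 2π·400 = 2513 rad/s.
Step 2 — Component impedances:
  Z1: Z = R = 151 Ω
  Z2: Z = R = 940 Ω
  Z3: Z = R = 46.9 Ω
Step 3 — With open output, the series arm Z2 and the output shunt Z3 appear in series to ground: Z2 + Z3 = 986.9 Ω.
Step 4 — Parallel with input shunt Z1: Z_in = Z1 || (Z2 + Z3) = 131 Ω = 131∠0.0° Ω.

Z = 131 Ω = 131∠0.0° Ω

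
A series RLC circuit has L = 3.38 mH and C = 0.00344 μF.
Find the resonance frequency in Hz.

Step 1 — Resonance condition Im(Z)=0 gives ω₀ = 1/√(LC).
Step 2 — ω₀ = 1/√(0.00338·3.44e-09) = 2.933e+05 rad/s.
Step 3 — f₀ = ω₀/(2π) = 4.667e+04 Hz.

f₀ = 4.667e+04 Hz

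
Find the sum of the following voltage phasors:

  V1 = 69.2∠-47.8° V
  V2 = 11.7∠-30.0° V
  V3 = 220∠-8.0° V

Step 1 — Convert each phasor to rectangular form:
  V1 = 69.2·(cos(-47.8°) + j·sin(-47.8°)) = 46.48 - j51.26 V
  V2 = 11.7·(cos(-30.0°) + j·sin(-30.0°)) = 10.13 - j5.85 V
  V3 = 220·(cos(-8.0°) + j·sin(-8.0°)) = 217.9 - j30.62 V
Step 2 — Sum components: V_total = 274.5 - j87.73 V.
Step 3 — Convert to polar: |V_total| = 288.2 V, ∠V_total = -17.7°.

V_total = 288.2∠-17.7° V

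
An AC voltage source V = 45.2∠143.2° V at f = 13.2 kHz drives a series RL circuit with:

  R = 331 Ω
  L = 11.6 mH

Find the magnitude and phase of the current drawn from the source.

Step 1 — Angular frequency: ω = 2π·f = 2π·1.32e+04 = 8.294e+04 rad/s.
Step 2 — Component impedances:
  R: Z = R = 331 Ω
  L: Z = jωL = j·8.294e+04·0.0116 = 0 + j962.1 Ω
Step 3 — Series combination: Z_total = R + L = 331 + j962.1 Ω = 1017∠71.0° Ω.
Step 4 — Source phasor: V = 45.2∠143.2° V = -36.19 + j27.08 V.
Step 5 — Ohm's law: I = V / Z_total = (-36.19 + j27.08) / (331 + j962.1) = 0.01359 + j0.0423 A.
Step 6 — Convert to polar: |I| = 0.04443 A, ∠I = 72.2°.

I = 0.04443∠72.2° A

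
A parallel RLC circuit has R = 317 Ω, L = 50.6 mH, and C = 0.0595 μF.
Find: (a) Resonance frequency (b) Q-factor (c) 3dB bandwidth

Step 1 — Resonance: ω₀ = 1/√(LC) = 1/√(0.0506·5.95e-08) = 1.822e+04 rad/s.
Step 2 — f₀ = ω₀/(2π) = 2901 Hz.
Step 3 — Parallel Q: Q = R/(ω₀L) = 317/(1.822e+04·0.0506) = 0.3437.
Step 4 — Bandwidth: Δω = ω₀/Q = 5.302e+04 rad/s; BW = Δω/(2π) = 8438 Hz.

(a) f₀ = 2901 Hz  (b) Q = 0.3437  (c) BW = 8438 Hz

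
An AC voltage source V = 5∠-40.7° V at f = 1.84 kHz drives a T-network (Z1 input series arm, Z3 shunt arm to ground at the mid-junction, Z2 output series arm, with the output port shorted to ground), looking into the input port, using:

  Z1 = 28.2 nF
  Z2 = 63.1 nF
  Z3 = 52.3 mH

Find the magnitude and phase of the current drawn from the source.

Step 1 — Angular frequency: ω = 2π·f = 2π·1840 = 1.156e+04 rad/s.
Step 2 — Component impedances:
  Z1: Z = 1/(jωC) = -j/(ω·C) = 0 - j3067 Ω
  Z2: Z = 1/(jωC) = -j/(ω·C) = 0 - j1371 Ω
  Z3: Z = jωL = j·1.156e+04·0.0523 = 0 + j604.6 Ω
Step 3 — With the output port shorted to ground, the output series arm Z2 runs from the junction to ground; the shunt arm Z3 also runs from the junction to ground. They appear in parallel: Z3 || Z2 = 0 + j1082 Ω.
Step 4 — Series with input arm Z1: Z_in = Z1 + (Z3 || Z2) = 0 - j1985 Ω = 1985∠-90.0° Ω.
Step 5 — Source phasor: V = 5∠-40.7° V = 3.791 - j3.26 V.
Step 6 — Ohm's law: I = V / Z_total = (3.791 - j3.26) / (0 - j1985) = 0.001642 + j0.001909 A.
Step 7 — Convert to polar: |I| = 0.002518 A, ∠I = 49.3°.

I = 0.002518∠49.3° A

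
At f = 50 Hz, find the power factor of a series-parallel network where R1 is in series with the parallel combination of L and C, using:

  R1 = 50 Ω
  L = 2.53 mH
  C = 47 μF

Step 1 — Angular frequency: ω = 2π·f = 2π·50 = 314.2 rad/s.
Step 2 — Component impedances:
  R1: Z = R = 50 Ω
  L: Z = jωL = j·314.2·0.00253 = 0 + j0.7948 Ω
  C: Z = 1/(jωC) = -j/(ω·C) = 0 - j67.73 Ω
Step 3 — Parallel branch: L || C = 1/(1/L + 1/C) = 0 + j0.8043 Ω.
Step 4 — Series with R1: Z_total = R1 + (L || C) = 50 + j0.8043 Ω = 50.01∠0.9° Ω.
Step 5 — Power factor: PF = cos(φ) = Re(Z)/|Z| = 50/50.006 = 0.9999.
Step 6 — Type: Im(Z) = 0.8043 ⇒ lagging (phase φ = 0.9°).

PF = 0.9999 (lagging, φ = 0.9°)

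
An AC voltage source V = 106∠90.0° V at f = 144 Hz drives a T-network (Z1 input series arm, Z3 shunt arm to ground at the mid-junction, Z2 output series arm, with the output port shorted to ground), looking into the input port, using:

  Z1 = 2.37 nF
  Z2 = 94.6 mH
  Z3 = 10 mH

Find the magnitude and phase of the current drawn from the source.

Step 1 — Angular frequency: ω = 2π·f = 2π·144 = 904.8 rad/s.
Step 2 — Component impedances:
  Z1: Z = 1/(jωC) = -j/(ω·C) = 0 - j4.663e+05 Ω
  Z2: Z = jωL = j·904.8·0.0946 = 0 + j85.59 Ω
  Z3: Z = jωL = j·904.8·0.01 = 0 + j9.048 Ω
Step 3 — With the output port shorted to ground, the output series arm Z2 runs from the junction to ground; the shunt arm Z3 also runs from the junction to ground. They appear in parallel: Z3 || Z2 = 0 + j8.183 Ω.
Step 4 — Series with input arm Z1: Z_in = Z1 + (Z3 || Z2) = 0 - j4.663e+05 Ω = 4.663e+05∠-90.0° Ω.
Step 5 — Source phasor: V = 106∠90.0° V = 0 + j106 V.
Step 6 — Ohm's law: I = V / Z_total = (0 + j106) / (0 - j4.663e+05) = -0.0002273 A.
Step 7 — Convert to polar: |I| = 0.0002273 A, ∠I = 180.0°.

I = 0.0002273∠180.0° A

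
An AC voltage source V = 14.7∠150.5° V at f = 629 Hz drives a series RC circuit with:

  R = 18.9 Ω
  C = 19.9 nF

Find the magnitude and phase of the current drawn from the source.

Step 1 — Angular frequency: ω = 2π·f = 2π·629 = 3952 rad/s.
Step 2 — Component impedances:
  R: Z = R = 18.9 Ω
  C: Z = 1/(jωC) = -j/(ω·C) = 0 - j1.272e+04 Ω
Step 3 — Series combination: Z_total = R + C = 18.9 - j1.272e+04 Ω = 1.272e+04∠-89.9° Ω.
Step 4 — Source phasor: V = 14.7∠150.5° V = -12.79 + j7.239 V.
Step 5 — Ohm's law: I = V / Z_total = (-12.79 + j7.239) / (18.9 - j1.272e+04) = -0.0005708 - j0.001005 A.
Step 6 — Convert to polar: |I| = 0.001156 A, ∠I = -119.6°.

I = 0.001156∠-119.6° A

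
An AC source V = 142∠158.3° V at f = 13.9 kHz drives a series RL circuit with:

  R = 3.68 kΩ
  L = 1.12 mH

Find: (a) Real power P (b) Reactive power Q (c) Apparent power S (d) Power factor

Step 1 — Angular frequency: ω = 2π·f = 2π·1.39e+04 = 8.734e+04 rad/s.
Step 2 — Component impedances:
  R: Z = R = 3680 Ω
  L: Z = jωL = j·8.734e+04·0.00112 = 0 + j97.82 Ω
Step 3 — Series combination: Z_total = R + L = 3680 + j97.82 Ω = 3681∠1.5° Ω.
Step 4 — Source phasor: V = 142∠158.3° V = -131.9 + j52.5 V.
Step 5 — Current: I = V / Z = -0.03545 + j0.01521 A = 0.03857∠156.8° A.
Step 6 — Complex power: S = V·I* = 5.475 + j0.1455 VA.
Step 7 — Real power: P = Re(S) = 5.475 W.
Step 8 — Reactive power: Q = Im(S) = 0.1455 VAR.
Step 9 — Apparent power: |S| = 5.477 VA.
Step 10 — Power factor: PF = P/|S| = 0.9996 (lagging).

(a) P = 5.475 W  (b) Q = 0.1455 VAR  (c) S = 5.477 VA  (d) PF = 0.9996 (lagging)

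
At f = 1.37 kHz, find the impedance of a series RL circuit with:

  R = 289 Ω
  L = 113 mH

Step 1 — Angular frequency: ω = 2π·f = 2π·1370 = 8608 rad/s.
Step 2 — Component impedances:
  R: Z = R = 289 Ω
  L: Z = jωL = j·8608·0.113 = 0 + j972.7 Ω
Step 3 — Series combination: Z_total = R + L = 289 + j972.7 Ω = 1015∠73.5° Ω.

Z = 289 + j972.7 Ω = 1015∠73.5° Ω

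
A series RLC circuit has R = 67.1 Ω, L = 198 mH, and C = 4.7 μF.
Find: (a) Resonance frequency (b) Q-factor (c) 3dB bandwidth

Step 1 — Resonance: ω₀ = 1/√(LC) = 1/√(0.198·4.7e-06) = 1037 rad/s.
Step 2 — f₀ = ω₀/(2π) = 165 Hz.
Step 3 — Series Q: Q = ω₀L/R = 1037·0.198/67.1 = 3.059.
Step 4 — Bandwidth: Δω = ω₀/Q = 338.9 rad/s; BW = Δω/(2π) = 53.94 Hz.

(a) f₀ = 165 Hz  (b) Q = 3.059  (c) BW = 53.94 Hz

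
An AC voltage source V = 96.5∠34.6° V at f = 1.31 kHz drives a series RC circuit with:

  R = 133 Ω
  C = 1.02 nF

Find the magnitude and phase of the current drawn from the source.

Step 1 — Angular frequency: ω = 2π·f = 2π·1310 = 8231 rad/s.
Step 2 — Component impedances:
  R: Z = R = 133 Ω
  C: Z = 1/(jωC) = -j/(ω·C) = 0 - j1.191e+05 Ω
Step 3 — Series combination: Z_total = R + C = 133 - j1.191e+05 Ω = 1.191e+05∠-89.9° Ω.
Step 4 — Source phasor: V = 96.5∠34.6° V = 79.43 + j54.8 V.
Step 5 — Ohm's law: I = V / Z_total = (79.43 + j54.8) / (133 - j1.191e+05) = -0.0004593 + j0.0006674 A.
Step 6 — Convert to polar: |I| = 0.0008102 A, ∠I = 124.5°.

I = 0.0008102∠124.5° A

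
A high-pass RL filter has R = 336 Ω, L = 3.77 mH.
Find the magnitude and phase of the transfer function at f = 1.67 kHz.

Step 1 — Angular frequency: ω = 2π·1670 = 1.049e+04 rad/s.
Step 2 — Transfer function: H(jω) = jωL/(R + jωL).
Step 3 — Numerator jωL = j·39.56; denominator R + jωL = 336 + j39.56.
Step 4 — H = 0.01367 + j0.1161.
Step 5 — Magnitude: |H| = 0.1169 (-18.6 dB); phase: φ = 83.3°.

|H| = 0.1169 (-18.6 dB), φ = 83.3°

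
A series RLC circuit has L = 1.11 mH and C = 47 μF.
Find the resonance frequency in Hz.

Step 1 — Resonance condition Im(Z)=0 gives ω₀ = 1/√(LC).
Step 2 — ω₀ = 1/√(0.00111·4.7e-05) = 4378 rad/s.
Step 3 — f₀ = ω₀/(2π) = 696.8 Hz.

f₀ = 696.8 Hz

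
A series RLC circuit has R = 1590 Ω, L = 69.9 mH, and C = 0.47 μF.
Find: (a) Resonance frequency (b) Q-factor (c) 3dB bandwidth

Step 1 — Resonance: ω₀ = 1/√(LC) = 1/√(0.0699·4.7e-07) = 5517 rad/s.
Step 2 — f₀ = ω₀/(2π) = 878.1 Hz.
Step 3 — Series Q: Q = ω₀L/R = 5517·0.0699/1590 = 0.2425.
Step 4 — Bandwidth: Δω = ω₀/Q = 2.275e+04 rad/s; BW = Δω/(2π) = 3620 Hz.

(a) f₀ = 878.1 Hz  (b) Q = 0.2425  (c) BW = 3620 Hz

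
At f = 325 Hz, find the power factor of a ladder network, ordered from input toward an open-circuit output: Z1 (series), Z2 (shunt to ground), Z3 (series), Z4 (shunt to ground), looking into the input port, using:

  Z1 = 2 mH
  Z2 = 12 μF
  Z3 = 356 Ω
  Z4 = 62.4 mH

Step 1 — Angular frequency: ω = 2π·f = 2π·325 = 2042 rad/s.
Step 2 — Component impedances:
  Z1: Z = jωL = j·2042·0.002 = 0 + j4.084 Ω
  Z2: Z = 1/(jωC) = -j/(ω·C) = 0 - j40.81 Ω
  Z3: Z = R = 356 Ω
  Z4: Z = jωL = j·2042·0.0624 = 0 + j127.4 Ω
Step 3 — Ladder network (open output): work backward from the far end, alternating series and parallel combinations. Z_in = 4.417 - j37.8 Ω = 38.06∠-83.3° Ω.
Step 4 — Power factor: PF = cos(φ) = Re(Z)/|Z| = 4.417/38.06 = 0.1161.
Step 5 — Type: Im(Z) = -37.8 ⇒ leading (phase φ = -83.3°).

PF = 0.1161 (leading, φ = -83.3°)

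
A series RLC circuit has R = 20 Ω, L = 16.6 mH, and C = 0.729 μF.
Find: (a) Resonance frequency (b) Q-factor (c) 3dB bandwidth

Step 1 — Resonance condition Im(Z)=0 gives ω₀ = 1/√(LC).
Step 2 — ω₀ = 1/√(0.0166·7.29e-07) = 9090 rad/s.
Step 3 — f₀ = ω₀/(2π) = 1447 Hz.
Step 4 — Series Q: Q = ω₀L/R = 9090·0.0166/20 = 7.545.
Step 5 — 3dB bandwidth: Δω = ω₀/Q = 1205 rad/s; BW = Δω/(2π) = 191.8 Hz.

(a) f₀ = 1447 Hz  (b) Q = 7.545  (c) BW = 191.8 Hz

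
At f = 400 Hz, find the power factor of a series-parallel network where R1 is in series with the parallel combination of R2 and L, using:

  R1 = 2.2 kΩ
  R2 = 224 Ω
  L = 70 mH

Step 1 — Angular frequency: ω = 2π·f = 2π·400 = 2513 rad/s.
Step 2 — Component impedances:
  R1: Z = R = 2200 Ω
  R2: Z = R = 224 Ω
  L: Z = jωL = j·2513·0.07 = 0 + j175.9 Ω
Step 3 — Parallel branch: R2 || L = 1/(1/R2 + 1/L) = 85.46 + j108.8 Ω.
Step 4 — Series with R1: Z_total = R1 + (R2 || L) = 2285 + j108.8 Ω = 2288∠2.7° Ω.
Step 5 — Power factor: PF = cos(φ) = Re(Z)/|Z| = 2285.5/2288 = 0.9989.
Step 6 — Type: Im(Z) = 108.8 ⇒ lagging (phase φ = 2.7°).

PF = 0.9989 (lagging, φ = 2.7°)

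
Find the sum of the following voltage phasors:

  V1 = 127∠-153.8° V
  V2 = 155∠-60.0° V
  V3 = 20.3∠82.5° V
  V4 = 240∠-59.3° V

Step 1 — Convert each phasor to rectangular form:
  V1 = 127·(cos(-153.8°) + j·sin(-153.8°)) = -114 - j56.07 V
  V2 = 155·(cos(-60.0°) + j·sin(-60.0°)) = 77.5 - j134.2 V
  V3 = 20.3·(cos(82.5°) + j·sin(82.5°)) = 2.65 + j20.13 V
  V4 = 240·(cos(-59.3°) + j·sin(-59.3°)) = 122.5 - j206.4 V
Step 2 — Sum components: V_total = 88.73 - j376.5 V.
Step 3 — Convert to polar: |V_total| = 386.9 V, ∠V_total = -76.7°.

V_total = 386.9∠-76.7° V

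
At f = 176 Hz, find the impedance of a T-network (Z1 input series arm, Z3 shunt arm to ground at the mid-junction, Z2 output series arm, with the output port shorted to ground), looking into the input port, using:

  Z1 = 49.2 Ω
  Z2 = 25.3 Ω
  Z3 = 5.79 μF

Step 1 — Angular frequency: ω = 2π·f = 2π·176 = 1106 rad/s.
Step 2 — Component impedances:
  Z1: Z = R = 49.2 Ω
  Z2: Z = R = 25.3 Ω
  Z3: Z = 1/(jωC) = -j/(ω·C) = 0 - j156.2 Ω
Step 3 — With the output port shorted to ground, the output series arm Z2 runs from the junction to ground; the shunt arm Z3 also runs from the junction to ground. They appear in parallel: Z3 || Z2 = 24.65 - j3.994 Ω.
Step 4 — Series with input arm Z1: Z_in = Z1 + (Z3 || Z2) = 73.85 - j3.994 Ω = 73.96∠-3.1° Ω.

Z = 73.85 - j3.994 Ω = 73.96∠-3.1° Ω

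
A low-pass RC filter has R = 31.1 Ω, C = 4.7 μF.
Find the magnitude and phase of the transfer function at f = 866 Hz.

Step 1 — Angular frequency: ω = 2π·866 = 5441 rad/s.
Step 2 — Transfer function: H(jω) = 1/(1 + jωRC).
Step 3 — Denominator: 1 + jωRC = 1 + j·5441·31.1·4.7e-06 = 1 + j0.7953.
Step 4 — H = 0.6125 - j0.4872.
Step 5 — Magnitude: |H| = 0.7826 (-2.1 dB); phase: φ = -38.5°.

|H| = 0.7826 (-2.1 dB), φ = -38.5°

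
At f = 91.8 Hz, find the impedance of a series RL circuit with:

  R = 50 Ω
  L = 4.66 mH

Step 1 — Angular frequency: ω = 2π·f = 2π·91.8 = 576.8 rad/s.
Step 2 — Component impedances:
  R: Z = R = 50 Ω
  L: Z = jωL = j·576.8·0.00466 = 0 + j2.688 Ω
Step 3 — Series combination: Z_total = R + L = 50 + j2.688 Ω = 50.07∠3.1° Ω.

Z = 50 + j2.688 Ω = 50.07∠3.1° Ω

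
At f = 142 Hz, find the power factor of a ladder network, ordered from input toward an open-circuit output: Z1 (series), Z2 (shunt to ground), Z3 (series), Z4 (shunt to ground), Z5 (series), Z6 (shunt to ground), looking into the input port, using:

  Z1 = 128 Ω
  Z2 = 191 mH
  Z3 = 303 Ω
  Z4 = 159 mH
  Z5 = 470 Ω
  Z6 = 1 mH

Step 1 — Angular frequency: ω = 2π·f = 2π·142 = 892.2 rad/s.
Step 2 — Component impedances:
  Z1: Z = R = 128 Ω
  Z2: Z = jωL = j·892.2·0.191 = 0 + j170.4 Ω
  Z3: Z = R = 303 Ω
  Z4: Z = jωL = j·892.2·0.159 = 0 + j141.9 Ω
  Z5: Z = R = 470 Ω
  Z6: Z = jωL = j·892.2·0.001 = 0 + j0.8922 Ω
Step 3 — Ladder network (open output): work backward from the far end, alternating series and parallel combinations. Z_in = 175.9 + j128.3 Ω = 217.8∠36.1° Ω.
Step 4 — Power factor: PF = cos(φ) = Re(Z)/|Z| = 175.93/217.77 = 0.8079.
Step 5 — Type: Im(Z) = 128.3 ⇒ lagging (phase φ = 36.1°).

PF = 0.8079 (lagging, φ = 36.1°)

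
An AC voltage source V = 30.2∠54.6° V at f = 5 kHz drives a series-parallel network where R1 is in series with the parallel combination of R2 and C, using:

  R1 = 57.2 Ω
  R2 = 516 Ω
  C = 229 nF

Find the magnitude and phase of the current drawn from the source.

Step 1 — Angular frequency: ω = 2π·f = 2π·5000 = 3.142e+04 rad/s.
Step 2 — Component impedances:
  R1: Z = R = 57.2 Ω
  R2: Z = R = 516 Ω
  C: Z = 1/(jωC) = -j/(ω·C) = 0 - j139 Ω
Step 3 — Parallel branch: R2 || C = 1/(1/R2 + 1/C) = 34.91 - j129.6 Ω.
Step 4 — Series with R1: Z_total = R1 + (R2 || C) = 92.11 - j129.6 Ω = 159∠-54.6° Ω.
Step 5 — Source phasor: V = 30.2∠54.6° V = 17.49 + j24.62 V.
Step 6 — Ohm's law: I = V / Z_total = (17.49 + j24.62) / (92.11 - j129.6) = -0.06246 + j0.1794 A.
Step 7 — Convert to polar: |I| = 0.1899 A, ∠I = 109.2°.

I = 0.1899∠109.2° A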